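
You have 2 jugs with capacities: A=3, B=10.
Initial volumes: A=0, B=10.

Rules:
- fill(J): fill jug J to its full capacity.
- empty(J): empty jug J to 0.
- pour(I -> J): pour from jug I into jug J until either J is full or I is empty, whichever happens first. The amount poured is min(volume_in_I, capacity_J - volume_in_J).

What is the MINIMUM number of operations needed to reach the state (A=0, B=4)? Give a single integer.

BFS from (A=0, B=10). One shortest path:
  1. pour(B -> A) -> (A=3 B=7)
  2. empty(A) -> (A=0 B=7)
  3. pour(B -> A) -> (A=3 B=4)
  4. empty(A) -> (A=0 B=4)
Reached target in 4 moves.

Answer: 4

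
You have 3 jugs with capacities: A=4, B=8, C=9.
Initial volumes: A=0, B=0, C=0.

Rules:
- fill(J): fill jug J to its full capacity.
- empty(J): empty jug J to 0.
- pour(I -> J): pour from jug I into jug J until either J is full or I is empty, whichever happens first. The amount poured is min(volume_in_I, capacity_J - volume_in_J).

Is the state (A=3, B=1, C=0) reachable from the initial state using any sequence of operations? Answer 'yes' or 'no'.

Answer: yes

Derivation:
BFS from (A=0, B=0, C=0):
  1. fill(A) -> (A=4 B=0 C=0)
  2. fill(B) -> (A=4 B=8 C=0)
  3. pour(B -> C) -> (A=4 B=0 C=8)
  4. pour(A -> C) -> (A=3 B=0 C=9)
  5. pour(C -> B) -> (A=3 B=8 C=1)
  6. empty(B) -> (A=3 B=0 C=1)
  7. pour(C -> B) -> (A=3 B=1 C=0)
Target reached → yes.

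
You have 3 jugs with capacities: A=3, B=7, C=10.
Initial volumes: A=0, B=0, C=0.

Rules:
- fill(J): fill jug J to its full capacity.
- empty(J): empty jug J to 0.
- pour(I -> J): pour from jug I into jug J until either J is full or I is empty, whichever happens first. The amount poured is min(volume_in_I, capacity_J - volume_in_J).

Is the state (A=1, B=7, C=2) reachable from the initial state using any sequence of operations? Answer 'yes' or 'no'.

BFS from (A=0, B=0, C=0):
  1. fill(C) -> (A=0 B=0 C=10)
  2. pour(C -> B) -> (A=0 B=7 C=3)
  3. pour(B -> A) -> (A=3 B=4 C=3)
  4. pour(A -> C) -> (A=0 B=4 C=6)
  5. pour(B -> A) -> (A=3 B=1 C=6)
  6. pour(A -> C) -> (A=0 B=1 C=9)
  7. pour(B -> A) -> (A=1 B=0 C=9)
  8. pour(C -> B) -> (A=1 B=7 C=2)
Target reached → yes.

Answer: yes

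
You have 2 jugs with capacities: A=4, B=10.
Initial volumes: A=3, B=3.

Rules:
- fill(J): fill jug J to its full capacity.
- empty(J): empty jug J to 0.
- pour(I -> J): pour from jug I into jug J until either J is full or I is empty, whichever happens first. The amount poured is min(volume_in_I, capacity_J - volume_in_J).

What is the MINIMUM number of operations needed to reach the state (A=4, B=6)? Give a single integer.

Answer: 2

Derivation:
BFS from (A=3, B=3). One shortest path:
  1. pour(A -> B) -> (A=0 B=6)
  2. fill(A) -> (A=4 B=6)
Reached target in 2 moves.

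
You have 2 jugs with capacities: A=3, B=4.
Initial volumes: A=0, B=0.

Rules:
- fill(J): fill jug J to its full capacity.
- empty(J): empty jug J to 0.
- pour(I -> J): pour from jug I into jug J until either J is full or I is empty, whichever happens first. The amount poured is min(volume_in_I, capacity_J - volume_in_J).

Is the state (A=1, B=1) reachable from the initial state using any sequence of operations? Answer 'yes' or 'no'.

BFS explored all 14 reachable states.
Reachable set includes: (0,0), (0,1), (0,2), (0,3), (0,4), (1,0), (1,4), (2,0), (2,4), (3,0), (3,1), (3,2) ...
Target (A=1, B=1) not in reachable set → no.

Answer: no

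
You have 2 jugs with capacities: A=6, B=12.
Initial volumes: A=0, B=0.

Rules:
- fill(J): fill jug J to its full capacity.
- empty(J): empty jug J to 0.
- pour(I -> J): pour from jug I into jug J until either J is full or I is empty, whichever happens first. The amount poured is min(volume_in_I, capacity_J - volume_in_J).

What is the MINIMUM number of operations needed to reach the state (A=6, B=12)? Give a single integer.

BFS from (A=0, B=0). One shortest path:
  1. fill(A) -> (A=6 B=0)
  2. fill(B) -> (A=6 B=12)
Reached target in 2 moves.

Answer: 2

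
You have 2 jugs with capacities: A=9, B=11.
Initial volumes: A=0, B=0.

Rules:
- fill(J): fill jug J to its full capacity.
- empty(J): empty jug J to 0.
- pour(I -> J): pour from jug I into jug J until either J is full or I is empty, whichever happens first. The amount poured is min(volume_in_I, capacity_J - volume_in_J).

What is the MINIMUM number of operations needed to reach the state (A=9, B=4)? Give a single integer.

Answer: 6

Derivation:
BFS from (A=0, B=0). One shortest path:
  1. fill(B) -> (A=0 B=11)
  2. pour(B -> A) -> (A=9 B=2)
  3. empty(A) -> (A=0 B=2)
  4. pour(B -> A) -> (A=2 B=0)
  5. fill(B) -> (A=2 B=11)
  6. pour(B -> A) -> (A=9 B=4)
Reached target in 6 moves.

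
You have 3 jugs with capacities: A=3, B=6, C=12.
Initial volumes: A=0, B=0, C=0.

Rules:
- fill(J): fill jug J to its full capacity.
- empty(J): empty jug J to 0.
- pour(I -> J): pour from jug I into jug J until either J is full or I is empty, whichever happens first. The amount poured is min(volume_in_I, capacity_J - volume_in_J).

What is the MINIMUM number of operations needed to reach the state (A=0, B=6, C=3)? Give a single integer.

BFS from (A=0, B=0, C=0). One shortest path:
  1. fill(A) -> (A=3 B=0 C=0)
  2. fill(B) -> (A=3 B=6 C=0)
  3. pour(A -> C) -> (A=0 B=6 C=3)
Reached target in 3 moves.

Answer: 3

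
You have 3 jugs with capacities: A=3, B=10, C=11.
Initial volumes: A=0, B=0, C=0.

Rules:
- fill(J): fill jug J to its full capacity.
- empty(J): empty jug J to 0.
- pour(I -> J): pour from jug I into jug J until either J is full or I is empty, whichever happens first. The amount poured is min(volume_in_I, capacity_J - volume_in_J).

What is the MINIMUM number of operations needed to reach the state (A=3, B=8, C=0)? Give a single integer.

Answer: 3

Derivation:
BFS from (A=0, B=0, C=0). One shortest path:
  1. fill(C) -> (A=0 B=0 C=11)
  2. pour(C -> A) -> (A=3 B=0 C=8)
  3. pour(C -> B) -> (A=3 B=8 C=0)
Reached target in 3 moves.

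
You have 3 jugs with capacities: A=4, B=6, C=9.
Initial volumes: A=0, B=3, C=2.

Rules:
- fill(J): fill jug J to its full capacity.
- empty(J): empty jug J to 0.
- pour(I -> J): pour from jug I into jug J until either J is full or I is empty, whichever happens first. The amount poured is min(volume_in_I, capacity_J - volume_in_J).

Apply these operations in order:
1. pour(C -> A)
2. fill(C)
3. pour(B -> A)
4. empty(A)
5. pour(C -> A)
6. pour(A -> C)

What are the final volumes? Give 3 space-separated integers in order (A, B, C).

Answer: 0 1 9

Derivation:
Step 1: pour(C -> A) -> (A=2 B=3 C=0)
Step 2: fill(C) -> (A=2 B=3 C=9)
Step 3: pour(B -> A) -> (A=4 B=1 C=9)
Step 4: empty(A) -> (A=0 B=1 C=9)
Step 5: pour(C -> A) -> (A=4 B=1 C=5)
Step 6: pour(A -> C) -> (A=0 B=1 C=9)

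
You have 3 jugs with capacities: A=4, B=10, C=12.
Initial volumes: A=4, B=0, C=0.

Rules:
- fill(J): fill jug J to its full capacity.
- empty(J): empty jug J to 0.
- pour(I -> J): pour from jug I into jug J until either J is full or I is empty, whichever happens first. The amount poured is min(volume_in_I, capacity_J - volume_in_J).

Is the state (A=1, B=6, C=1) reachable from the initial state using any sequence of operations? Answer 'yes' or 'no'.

BFS explored all 106 reachable states.
Reachable set includes: (0,0,0), (0,0,2), (0,0,4), (0,0,6), (0,0,8), (0,0,10), (0,0,12), (0,2,0), (0,2,2), (0,2,4), (0,2,6), (0,2,8) ...
Target (A=1, B=6, C=1) not in reachable set → no.

Answer: no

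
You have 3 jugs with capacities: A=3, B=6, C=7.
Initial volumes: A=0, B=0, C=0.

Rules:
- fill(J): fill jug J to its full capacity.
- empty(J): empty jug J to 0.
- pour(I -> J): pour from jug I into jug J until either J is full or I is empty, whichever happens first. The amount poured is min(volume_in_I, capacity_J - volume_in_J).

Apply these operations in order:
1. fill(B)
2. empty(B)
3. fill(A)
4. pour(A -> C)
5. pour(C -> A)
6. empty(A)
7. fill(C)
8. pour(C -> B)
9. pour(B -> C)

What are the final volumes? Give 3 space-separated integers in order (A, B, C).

Answer: 0 0 7

Derivation:
Step 1: fill(B) -> (A=0 B=6 C=0)
Step 2: empty(B) -> (A=0 B=0 C=0)
Step 3: fill(A) -> (A=3 B=0 C=0)
Step 4: pour(A -> C) -> (A=0 B=0 C=3)
Step 5: pour(C -> A) -> (A=3 B=0 C=0)
Step 6: empty(A) -> (A=0 B=0 C=0)
Step 7: fill(C) -> (A=0 B=0 C=7)
Step 8: pour(C -> B) -> (A=0 B=6 C=1)
Step 9: pour(B -> C) -> (A=0 B=0 C=7)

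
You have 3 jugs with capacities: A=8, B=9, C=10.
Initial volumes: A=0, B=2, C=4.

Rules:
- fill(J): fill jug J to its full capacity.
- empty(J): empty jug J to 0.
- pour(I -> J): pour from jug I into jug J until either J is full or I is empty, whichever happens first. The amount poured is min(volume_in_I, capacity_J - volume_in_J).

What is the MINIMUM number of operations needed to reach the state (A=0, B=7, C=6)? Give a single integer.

Answer: 7

Derivation:
BFS from (A=0, B=2, C=4). One shortest path:
  1. fill(A) -> (A=8 B=2 C=4)
  2. pour(B -> C) -> (A=8 B=0 C=6)
  3. pour(A -> B) -> (A=0 B=8 C=6)
  4. fill(A) -> (A=8 B=8 C=6)
  5. pour(A -> B) -> (A=7 B=9 C=6)
  6. empty(B) -> (A=7 B=0 C=6)
  7. pour(A -> B) -> (A=0 B=7 C=6)
Reached target in 7 moves.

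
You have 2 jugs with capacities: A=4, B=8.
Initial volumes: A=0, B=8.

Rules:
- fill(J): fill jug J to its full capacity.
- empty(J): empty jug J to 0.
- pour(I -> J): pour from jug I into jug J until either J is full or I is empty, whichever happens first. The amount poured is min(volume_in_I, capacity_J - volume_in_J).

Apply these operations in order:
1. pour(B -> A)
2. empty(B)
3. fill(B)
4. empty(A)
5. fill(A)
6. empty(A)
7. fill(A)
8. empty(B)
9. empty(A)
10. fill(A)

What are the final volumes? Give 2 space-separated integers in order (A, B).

Answer: 4 0

Derivation:
Step 1: pour(B -> A) -> (A=4 B=4)
Step 2: empty(B) -> (A=4 B=0)
Step 3: fill(B) -> (A=4 B=8)
Step 4: empty(A) -> (A=0 B=8)
Step 5: fill(A) -> (A=4 B=8)
Step 6: empty(A) -> (A=0 B=8)
Step 7: fill(A) -> (A=4 B=8)
Step 8: empty(B) -> (A=4 B=0)
Step 9: empty(A) -> (A=0 B=0)
Step 10: fill(A) -> (A=4 B=0)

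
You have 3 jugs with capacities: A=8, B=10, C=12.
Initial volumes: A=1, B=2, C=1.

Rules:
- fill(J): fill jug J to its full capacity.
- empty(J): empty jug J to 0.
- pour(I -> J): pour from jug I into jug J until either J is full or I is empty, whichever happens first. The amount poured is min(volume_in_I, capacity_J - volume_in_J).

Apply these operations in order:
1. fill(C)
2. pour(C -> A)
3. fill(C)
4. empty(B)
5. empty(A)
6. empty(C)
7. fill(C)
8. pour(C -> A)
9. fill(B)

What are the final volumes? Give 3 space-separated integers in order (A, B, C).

Step 1: fill(C) -> (A=1 B=2 C=12)
Step 2: pour(C -> A) -> (A=8 B=2 C=5)
Step 3: fill(C) -> (A=8 B=2 C=12)
Step 4: empty(B) -> (A=8 B=0 C=12)
Step 5: empty(A) -> (A=0 B=0 C=12)
Step 6: empty(C) -> (A=0 B=0 C=0)
Step 7: fill(C) -> (A=0 B=0 C=12)
Step 8: pour(C -> A) -> (A=8 B=0 C=4)
Step 9: fill(B) -> (A=8 B=10 C=4)

Answer: 8 10 4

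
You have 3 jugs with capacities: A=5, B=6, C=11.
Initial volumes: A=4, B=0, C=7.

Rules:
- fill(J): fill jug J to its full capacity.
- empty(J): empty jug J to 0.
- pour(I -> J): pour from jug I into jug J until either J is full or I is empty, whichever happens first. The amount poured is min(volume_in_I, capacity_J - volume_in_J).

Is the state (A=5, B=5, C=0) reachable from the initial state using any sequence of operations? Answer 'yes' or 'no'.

BFS from (A=4, B=0, C=7):
  1. fill(B) -> (A=4 B=6 C=7)
  2. empty(C) -> (A=4 B=6 C=0)
  3. pour(B -> A) -> (A=5 B=5 C=0)
Target reached → yes.

Answer: yes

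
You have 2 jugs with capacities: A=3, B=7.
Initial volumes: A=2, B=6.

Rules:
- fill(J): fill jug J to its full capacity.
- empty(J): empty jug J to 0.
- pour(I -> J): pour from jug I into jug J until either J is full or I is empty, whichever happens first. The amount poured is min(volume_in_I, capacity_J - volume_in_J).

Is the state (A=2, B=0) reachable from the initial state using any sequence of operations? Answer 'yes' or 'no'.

Answer: yes

Derivation:
BFS from (A=2, B=6):
  1. empty(B) -> (A=2 B=0)
Target reached → yes.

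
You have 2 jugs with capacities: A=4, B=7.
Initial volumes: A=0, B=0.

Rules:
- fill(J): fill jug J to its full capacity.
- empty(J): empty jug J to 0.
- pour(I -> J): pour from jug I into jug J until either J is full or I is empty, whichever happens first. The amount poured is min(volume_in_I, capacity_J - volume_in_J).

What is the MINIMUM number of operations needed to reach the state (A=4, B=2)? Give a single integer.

Answer: 8

Derivation:
BFS from (A=0, B=0). One shortest path:
  1. fill(B) -> (A=0 B=7)
  2. pour(B -> A) -> (A=4 B=3)
  3. empty(A) -> (A=0 B=3)
  4. pour(B -> A) -> (A=3 B=0)
  5. fill(B) -> (A=3 B=7)
  6. pour(B -> A) -> (A=4 B=6)
  7. empty(A) -> (A=0 B=6)
  8. pour(B -> A) -> (A=4 B=2)
Reached target in 8 moves.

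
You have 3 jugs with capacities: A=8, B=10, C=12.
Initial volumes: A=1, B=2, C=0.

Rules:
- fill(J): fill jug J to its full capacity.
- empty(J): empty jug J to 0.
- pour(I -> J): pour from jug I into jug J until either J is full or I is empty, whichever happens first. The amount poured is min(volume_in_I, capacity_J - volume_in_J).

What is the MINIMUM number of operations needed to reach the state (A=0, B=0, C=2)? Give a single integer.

BFS from (A=1, B=2, C=0). One shortest path:
  1. empty(A) -> (A=0 B=2 C=0)
  2. pour(B -> C) -> (A=0 B=0 C=2)
Reached target in 2 moves.

Answer: 2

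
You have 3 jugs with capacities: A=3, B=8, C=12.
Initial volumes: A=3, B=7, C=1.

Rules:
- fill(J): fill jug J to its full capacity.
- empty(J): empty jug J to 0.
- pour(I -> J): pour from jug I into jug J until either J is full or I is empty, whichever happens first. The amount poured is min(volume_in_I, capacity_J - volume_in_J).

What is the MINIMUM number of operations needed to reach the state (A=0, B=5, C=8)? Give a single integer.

Answer: 5

Derivation:
BFS from (A=3, B=7, C=1). One shortest path:
  1. empty(A) -> (A=0 B=7 C=1)
  2. pour(B -> C) -> (A=0 B=0 C=8)
  3. fill(B) -> (A=0 B=8 C=8)
  4. pour(B -> A) -> (A=3 B=5 C=8)
  5. empty(A) -> (A=0 B=5 C=8)
Reached target in 5 moves.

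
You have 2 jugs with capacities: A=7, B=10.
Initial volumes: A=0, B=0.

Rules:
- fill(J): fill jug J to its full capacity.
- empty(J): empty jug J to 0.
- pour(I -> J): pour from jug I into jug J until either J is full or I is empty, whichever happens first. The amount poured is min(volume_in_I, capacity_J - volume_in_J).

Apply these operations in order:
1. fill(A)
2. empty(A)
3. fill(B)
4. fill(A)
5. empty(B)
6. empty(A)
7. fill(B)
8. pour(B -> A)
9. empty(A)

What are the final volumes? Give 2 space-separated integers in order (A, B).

Step 1: fill(A) -> (A=7 B=0)
Step 2: empty(A) -> (A=0 B=0)
Step 3: fill(B) -> (A=0 B=10)
Step 4: fill(A) -> (A=7 B=10)
Step 5: empty(B) -> (A=7 B=0)
Step 6: empty(A) -> (A=0 B=0)
Step 7: fill(B) -> (A=0 B=10)
Step 8: pour(B -> A) -> (A=7 B=3)
Step 9: empty(A) -> (A=0 B=3)

Answer: 0 3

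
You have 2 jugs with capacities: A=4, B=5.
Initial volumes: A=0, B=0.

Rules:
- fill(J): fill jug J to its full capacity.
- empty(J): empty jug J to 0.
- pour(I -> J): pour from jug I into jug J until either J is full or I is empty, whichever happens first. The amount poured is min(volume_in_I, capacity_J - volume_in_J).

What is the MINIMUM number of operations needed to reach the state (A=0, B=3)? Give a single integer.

BFS from (A=0, B=0). One shortest path:
  1. fill(A) -> (A=4 B=0)
  2. pour(A -> B) -> (A=0 B=4)
  3. fill(A) -> (A=4 B=4)
  4. pour(A -> B) -> (A=3 B=5)
  5. empty(B) -> (A=3 B=0)
  6. pour(A -> B) -> (A=0 B=3)
Reached target in 6 moves.

Answer: 6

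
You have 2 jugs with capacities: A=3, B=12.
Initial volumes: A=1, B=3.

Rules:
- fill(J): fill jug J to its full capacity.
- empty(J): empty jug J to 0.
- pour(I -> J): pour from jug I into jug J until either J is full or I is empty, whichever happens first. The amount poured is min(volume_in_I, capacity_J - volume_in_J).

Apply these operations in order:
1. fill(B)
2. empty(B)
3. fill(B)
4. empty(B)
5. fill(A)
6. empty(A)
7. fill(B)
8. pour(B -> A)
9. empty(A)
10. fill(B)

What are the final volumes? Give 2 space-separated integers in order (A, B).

Answer: 0 12

Derivation:
Step 1: fill(B) -> (A=1 B=12)
Step 2: empty(B) -> (A=1 B=0)
Step 3: fill(B) -> (A=1 B=12)
Step 4: empty(B) -> (A=1 B=0)
Step 5: fill(A) -> (A=3 B=0)
Step 6: empty(A) -> (A=0 B=0)
Step 7: fill(B) -> (A=0 B=12)
Step 8: pour(B -> A) -> (A=3 B=9)
Step 9: empty(A) -> (A=0 B=9)
Step 10: fill(B) -> (A=0 B=12)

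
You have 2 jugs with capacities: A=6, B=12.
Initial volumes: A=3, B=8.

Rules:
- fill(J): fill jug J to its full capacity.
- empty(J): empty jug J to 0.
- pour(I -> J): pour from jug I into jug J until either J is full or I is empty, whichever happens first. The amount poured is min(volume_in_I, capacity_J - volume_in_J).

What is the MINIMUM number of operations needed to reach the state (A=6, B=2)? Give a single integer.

Answer: 2

Derivation:
BFS from (A=3, B=8). One shortest path:
  1. empty(A) -> (A=0 B=8)
  2. pour(B -> A) -> (A=6 B=2)
Reached target in 2 moves.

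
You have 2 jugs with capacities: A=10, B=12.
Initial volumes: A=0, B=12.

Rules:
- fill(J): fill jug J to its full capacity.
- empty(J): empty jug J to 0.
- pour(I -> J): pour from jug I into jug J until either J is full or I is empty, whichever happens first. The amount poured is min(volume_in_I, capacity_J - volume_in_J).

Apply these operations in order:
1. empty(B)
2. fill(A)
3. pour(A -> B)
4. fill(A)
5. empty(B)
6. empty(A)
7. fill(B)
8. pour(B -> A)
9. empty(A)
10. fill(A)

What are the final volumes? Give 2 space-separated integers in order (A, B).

Step 1: empty(B) -> (A=0 B=0)
Step 2: fill(A) -> (A=10 B=0)
Step 3: pour(A -> B) -> (A=0 B=10)
Step 4: fill(A) -> (A=10 B=10)
Step 5: empty(B) -> (A=10 B=0)
Step 6: empty(A) -> (A=0 B=0)
Step 7: fill(B) -> (A=0 B=12)
Step 8: pour(B -> A) -> (A=10 B=2)
Step 9: empty(A) -> (A=0 B=2)
Step 10: fill(A) -> (A=10 B=2)

Answer: 10 2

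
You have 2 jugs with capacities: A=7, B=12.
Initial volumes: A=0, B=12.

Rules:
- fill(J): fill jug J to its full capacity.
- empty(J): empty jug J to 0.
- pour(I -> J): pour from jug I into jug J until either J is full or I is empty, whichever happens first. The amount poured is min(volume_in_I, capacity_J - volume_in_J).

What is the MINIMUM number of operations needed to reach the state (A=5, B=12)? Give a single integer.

BFS from (A=0, B=12). One shortest path:
  1. pour(B -> A) -> (A=7 B=5)
  2. empty(A) -> (A=0 B=5)
  3. pour(B -> A) -> (A=5 B=0)
  4. fill(B) -> (A=5 B=12)
Reached target in 4 moves.

Answer: 4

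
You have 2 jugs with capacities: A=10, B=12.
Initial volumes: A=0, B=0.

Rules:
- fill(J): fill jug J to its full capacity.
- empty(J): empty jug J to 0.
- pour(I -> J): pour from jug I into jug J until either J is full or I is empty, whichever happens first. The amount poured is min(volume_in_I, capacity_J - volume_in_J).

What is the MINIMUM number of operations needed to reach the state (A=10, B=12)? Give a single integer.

BFS from (A=0, B=0). One shortest path:
  1. fill(A) -> (A=10 B=0)
  2. fill(B) -> (A=10 B=12)
Reached target in 2 moves.

Answer: 2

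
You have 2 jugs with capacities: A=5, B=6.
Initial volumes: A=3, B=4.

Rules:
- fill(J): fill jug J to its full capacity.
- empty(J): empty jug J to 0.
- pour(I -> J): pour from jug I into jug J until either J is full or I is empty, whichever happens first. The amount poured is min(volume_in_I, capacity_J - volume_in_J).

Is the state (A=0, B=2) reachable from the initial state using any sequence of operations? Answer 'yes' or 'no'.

Answer: yes

Derivation:
BFS from (A=3, B=4):
  1. pour(B -> A) -> (A=5 B=2)
  2. empty(A) -> (A=0 B=2)
Target reached → yes.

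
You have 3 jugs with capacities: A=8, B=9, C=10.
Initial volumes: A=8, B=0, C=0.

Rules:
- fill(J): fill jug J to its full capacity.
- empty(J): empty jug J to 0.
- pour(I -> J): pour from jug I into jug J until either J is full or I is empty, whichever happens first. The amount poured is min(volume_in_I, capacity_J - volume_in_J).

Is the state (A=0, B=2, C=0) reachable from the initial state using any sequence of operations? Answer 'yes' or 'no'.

Answer: yes

Derivation:
BFS from (A=8, B=0, C=0):
  1. empty(A) -> (A=0 B=0 C=0)
  2. fill(C) -> (A=0 B=0 C=10)
  3. pour(C -> A) -> (A=8 B=0 C=2)
  4. empty(A) -> (A=0 B=0 C=2)
  5. pour(C -> B) -> (A=0 B=2 C=0)
Target reached → yes.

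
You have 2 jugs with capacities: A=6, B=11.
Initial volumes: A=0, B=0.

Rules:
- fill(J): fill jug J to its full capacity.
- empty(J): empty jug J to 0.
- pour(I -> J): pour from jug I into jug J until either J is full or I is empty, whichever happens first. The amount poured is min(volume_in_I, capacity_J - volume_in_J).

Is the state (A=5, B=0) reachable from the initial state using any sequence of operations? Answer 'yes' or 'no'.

BFS from (A=0, B=0):
  1. fill(B) -> (A=0 B=11)
  2. pour(B -> A) -> (A=6 B=5)
  3. empty(A) -> (A=0 B=5)
  4. pour(B -> A) -> (A=5 B=0)
Target reached → yes.

Answer: yes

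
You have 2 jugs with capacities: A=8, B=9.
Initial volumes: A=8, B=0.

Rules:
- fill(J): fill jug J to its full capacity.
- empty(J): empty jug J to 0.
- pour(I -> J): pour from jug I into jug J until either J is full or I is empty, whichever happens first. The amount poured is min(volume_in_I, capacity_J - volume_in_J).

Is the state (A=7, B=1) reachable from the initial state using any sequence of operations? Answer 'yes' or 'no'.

Answer: no

Derivation:
BFS explored all 34 reachable states.
Reachable set includes: (0,0), (0,1), (0,2), (0,3), (0,4), (0,5), (0,6), (0,7), (0,8), (0,9), (1,0), (1,9) ...
Target (A=7, B=1) not in reachable set → no.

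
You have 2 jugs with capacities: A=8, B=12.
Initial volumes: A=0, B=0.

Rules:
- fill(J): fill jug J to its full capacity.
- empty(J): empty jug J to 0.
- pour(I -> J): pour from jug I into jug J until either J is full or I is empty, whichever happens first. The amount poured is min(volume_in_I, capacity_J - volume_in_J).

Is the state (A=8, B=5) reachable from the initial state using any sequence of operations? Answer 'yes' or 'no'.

BFS explored all 10 reachable states.
Reachable set includes: (0,0), (0,4), (0,8), (0,12), (4,0), (4,12), (8,0), (8,4), (8,8), (8,12)
Target (A=8, B=5) not in reachable set → no.

Answer: no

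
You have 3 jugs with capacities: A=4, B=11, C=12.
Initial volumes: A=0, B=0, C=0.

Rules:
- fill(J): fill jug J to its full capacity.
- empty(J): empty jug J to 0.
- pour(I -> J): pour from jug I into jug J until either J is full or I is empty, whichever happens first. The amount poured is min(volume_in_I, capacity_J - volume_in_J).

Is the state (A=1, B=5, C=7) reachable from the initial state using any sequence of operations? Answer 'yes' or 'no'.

BFS explored all 450 reachable states.
Reachable set includes: (0,0,0), (0,0,1), (0,0,2), (0,0,3), (0,0,4), (0,0,5), (0,0,6), (0,0,7), (0,0,8), (0,0,9), (0,0,10), (0,0,11) ...
Target (A=1, B=5, C=7) not in reachable set → no.

Answer: no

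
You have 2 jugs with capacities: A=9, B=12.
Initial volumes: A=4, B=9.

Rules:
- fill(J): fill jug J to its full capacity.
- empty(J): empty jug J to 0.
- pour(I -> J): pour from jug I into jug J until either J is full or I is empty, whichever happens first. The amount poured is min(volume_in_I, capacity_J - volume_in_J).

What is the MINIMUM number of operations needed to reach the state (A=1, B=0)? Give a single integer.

BFS from (A=4, B=9). One shortest path:
  1. pour(A -> B) -> (A=1 B=12)
  2. empty(B) -> (A=1 B=0)
Reached target in 2 moves.

Answer: 2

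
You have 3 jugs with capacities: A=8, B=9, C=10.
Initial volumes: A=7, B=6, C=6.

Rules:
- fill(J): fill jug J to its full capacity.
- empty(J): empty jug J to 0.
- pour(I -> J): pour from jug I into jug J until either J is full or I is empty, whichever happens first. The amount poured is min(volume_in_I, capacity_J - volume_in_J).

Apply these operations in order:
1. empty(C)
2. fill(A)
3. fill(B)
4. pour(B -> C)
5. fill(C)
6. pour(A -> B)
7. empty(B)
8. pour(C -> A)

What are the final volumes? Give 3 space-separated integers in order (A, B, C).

Answer: 8 0 2

Derivation:
Step 1: empty(C) -> (A=7 B=6 C=0)
Step 2: fill(A) -> (A=8 B=6 C=0)
Step 3: fill(B) -> (A=8 B=9 C=0)
Step 4: pour(B -> C) -> (A=8 B=0 C=9)
Step 5: fill(C) -> (A=8 B=0 C=10)
Step 6: pour(A -> B) -> (A=0 B=8 C=10)
Step 7: empty(B) -> (A=0 B=0 C=10)
Step 8: pour(C -> A) -> (A=8 B=0 C=2)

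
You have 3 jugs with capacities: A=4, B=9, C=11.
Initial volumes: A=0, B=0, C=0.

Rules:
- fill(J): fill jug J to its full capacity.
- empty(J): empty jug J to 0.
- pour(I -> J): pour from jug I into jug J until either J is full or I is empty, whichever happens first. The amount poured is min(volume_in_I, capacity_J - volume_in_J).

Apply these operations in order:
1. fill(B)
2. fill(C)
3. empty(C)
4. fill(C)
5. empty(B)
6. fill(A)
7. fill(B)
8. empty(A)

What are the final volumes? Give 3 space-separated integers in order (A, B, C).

Step 1: fill(B) -> (A=0 B=9 C=0)
Step 2: fill(C) -> (A=0 B=9 C=11)
Step 3: empty(C) -> (A=0 B=9 C=0)
Step 4: fill(C) -> (A=0 B=9 C=11)
Step 5: empty(B) -> (A=0 B=0 C=11)
Step 6: fill(A) -> (A=4 B=0 C=11)
Step 7: fill(B) -> (A=4 B=9 C=11)
Step 8: empty(A) -> (A=0 B=9 C=11)

Answer: 0 9 11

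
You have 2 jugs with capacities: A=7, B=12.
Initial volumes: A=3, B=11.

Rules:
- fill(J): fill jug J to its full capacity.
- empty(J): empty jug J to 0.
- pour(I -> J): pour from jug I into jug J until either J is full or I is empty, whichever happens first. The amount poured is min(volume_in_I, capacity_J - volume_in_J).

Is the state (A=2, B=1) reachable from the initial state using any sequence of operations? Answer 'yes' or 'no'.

BFS explored all 39 reachable states.
Reachable set includes: (0,0), (0,1), (0,2), (0,3), (0,4), (0,5), (0,6), (0,7), (0,8), (0,9), (0,10), (0,11) ...
Target (A=2, B=1) not in reachable set → no.

Answer: no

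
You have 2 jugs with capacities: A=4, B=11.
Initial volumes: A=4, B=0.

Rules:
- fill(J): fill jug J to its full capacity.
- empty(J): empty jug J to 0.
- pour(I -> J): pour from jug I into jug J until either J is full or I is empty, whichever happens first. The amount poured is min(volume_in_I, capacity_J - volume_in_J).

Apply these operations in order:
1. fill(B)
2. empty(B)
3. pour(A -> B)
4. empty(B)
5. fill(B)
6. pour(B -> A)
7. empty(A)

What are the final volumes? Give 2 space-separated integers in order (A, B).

Answer: 0 7

Derivation:
Step 1: fill(B) -> (A=4 B=11)
Step 2: empty(B) -> (A=4 B=0)
Step 3: pour(A -> B) -> (A=0 B=4)
Step 4: empty(B) -> (A=0 B=0)
Step 5: fill(B) -> (A=0 B=11)
Step 6: pour(B -> A) -> (A=4 B=7)
Step 7: empty(A) -> (A=0 B=7)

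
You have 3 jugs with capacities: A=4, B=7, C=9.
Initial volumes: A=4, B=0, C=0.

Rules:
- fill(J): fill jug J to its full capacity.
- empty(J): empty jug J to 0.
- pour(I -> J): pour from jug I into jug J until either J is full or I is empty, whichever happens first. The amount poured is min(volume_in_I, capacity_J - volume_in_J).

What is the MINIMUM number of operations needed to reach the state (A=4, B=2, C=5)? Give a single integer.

BFS from (A=4, B=0, C=0). One shortest path:
  1. fill(B) -> (A=4 B=7 C=0)
  2. pour(A -> C) -> (A=0 B=7 C=4)
  3. pour(B -> C) -> (A=0 B=2 C=9)
  4. pour(C -> A) -> (A=4 B=2 C=5)
Reached target in 4 moves.

Answer: 4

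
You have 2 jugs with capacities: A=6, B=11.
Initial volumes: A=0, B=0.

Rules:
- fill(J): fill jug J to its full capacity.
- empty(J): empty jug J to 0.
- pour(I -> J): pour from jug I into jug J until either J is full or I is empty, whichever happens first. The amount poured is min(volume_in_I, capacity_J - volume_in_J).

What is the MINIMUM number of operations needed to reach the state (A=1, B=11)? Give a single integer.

BFS from (A=0, B=0). One shortest path:
  1. fill(A) -> (A=6 B=0)
  2. pour(A -> B) -> (A=0 B=6)
  3. fill(A) -> (A=6 B=6)
  4. pour(A -> B) -> (A=1 B=11)
Reached target in 4 moves.

Answer: 4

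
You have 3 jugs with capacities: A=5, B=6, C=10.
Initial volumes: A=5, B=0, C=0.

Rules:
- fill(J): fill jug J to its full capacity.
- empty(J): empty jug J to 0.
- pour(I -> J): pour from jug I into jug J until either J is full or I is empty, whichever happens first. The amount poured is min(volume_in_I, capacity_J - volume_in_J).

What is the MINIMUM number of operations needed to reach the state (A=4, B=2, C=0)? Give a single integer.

Answer: 7

Derivation:
BFS from (A=5, B=0, C=0). One shortest path:
  1. fill(B) -> (A=5 B=6 C=0)
  2. pour(B -> C) -> (A=5 B=0 C=6)
  3. pour(A -> B) -> (A=0 B=5 C=6)
  4. fill(A) -> (A=5 B=5 C=6)
  5. pour(A -> B) -> (A=4 B=6 C=6)
  6. pour(B -> C) -> (A=4 B=2 C=10)
  7. empty(C) -> (A=4 B=2 C=0)
Reached target in 7 moves.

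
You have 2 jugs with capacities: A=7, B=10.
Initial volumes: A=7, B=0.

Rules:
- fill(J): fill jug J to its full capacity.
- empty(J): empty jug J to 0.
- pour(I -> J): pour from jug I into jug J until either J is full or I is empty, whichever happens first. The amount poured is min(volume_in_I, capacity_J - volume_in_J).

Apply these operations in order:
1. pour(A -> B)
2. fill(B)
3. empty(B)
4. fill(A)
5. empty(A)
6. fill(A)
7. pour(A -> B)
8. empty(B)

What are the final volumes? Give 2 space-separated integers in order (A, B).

Answer: 0 0

Derivation:
Step 1: pour(A -> B) -> (A=0 B=7)
Step 2: fill(B) -> (A=0 B=10)
Step 3: empty(B) -> (A=0 B=0)
Step 4: fill(A) -> (A=7 B=0)
Step 5: empty(A) -> (A=0 B=0)
Step 6: fill(A) -> (A=7 B=0)
Step 7: pour(A -> B) -> (A=0 B=7)
Step 8: empty(B) -> (A=0 B=0)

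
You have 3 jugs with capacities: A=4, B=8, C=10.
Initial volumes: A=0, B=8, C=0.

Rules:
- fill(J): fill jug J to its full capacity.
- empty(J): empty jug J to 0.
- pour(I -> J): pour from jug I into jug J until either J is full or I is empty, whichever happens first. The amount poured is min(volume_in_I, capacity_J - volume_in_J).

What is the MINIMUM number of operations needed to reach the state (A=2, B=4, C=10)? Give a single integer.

BFS from (A=0, B=8, C=0). One shortest path:
  1. pour(B -> C) -> (A=0 B=0 C=8)
  2. fill(B) -> (A=0 B=8 C=8)
  3. pour(B -> A) -> (A=4 B=4 C=8)
  4. pour(A -> C) -> (A=2 B=4 C=10)
Reached target in 4 moves.

Answer: 4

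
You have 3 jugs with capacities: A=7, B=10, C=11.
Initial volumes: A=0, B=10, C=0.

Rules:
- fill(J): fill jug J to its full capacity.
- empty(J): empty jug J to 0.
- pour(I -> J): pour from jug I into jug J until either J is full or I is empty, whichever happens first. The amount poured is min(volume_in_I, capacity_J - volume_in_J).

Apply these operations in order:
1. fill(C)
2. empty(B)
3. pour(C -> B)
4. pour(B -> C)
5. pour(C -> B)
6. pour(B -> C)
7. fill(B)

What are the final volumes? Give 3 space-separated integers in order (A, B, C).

Answer: 0 10 11

Derivation:
Step 1: fill(C) -> (A=0 B=10 C=11)
Step 2: empty(B) -> (A=0 B=0 C=11)
Step 3: pour(C -> B) -> (A=0 B=10 C=1)
Step 4: pour(B -> C) -> (A=0 B=0 C=11)
Step 5: pour(C -> B) -> (A=0 B=10 C=1)
Step 6: pour(B -> C) -> (A=0 B=0 C=11)
Step 7: fill(B) -> (A=0 B=10 C=11)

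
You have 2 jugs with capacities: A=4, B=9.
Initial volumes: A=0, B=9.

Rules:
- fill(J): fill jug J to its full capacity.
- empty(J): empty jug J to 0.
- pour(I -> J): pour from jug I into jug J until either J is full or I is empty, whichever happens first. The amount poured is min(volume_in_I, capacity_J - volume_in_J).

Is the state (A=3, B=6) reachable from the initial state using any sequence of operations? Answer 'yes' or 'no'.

Answer: no

Derivation:
BFS explored all 26 reachable states.
Reachable set includes: (0,0), (0,1), (0,2), (0,3), (0,4), (0,5), (0,6), (0,7), (0,8), (0,9), (1,0), (1,9) ...
Target (A=3, B=6) not in reachable set → no.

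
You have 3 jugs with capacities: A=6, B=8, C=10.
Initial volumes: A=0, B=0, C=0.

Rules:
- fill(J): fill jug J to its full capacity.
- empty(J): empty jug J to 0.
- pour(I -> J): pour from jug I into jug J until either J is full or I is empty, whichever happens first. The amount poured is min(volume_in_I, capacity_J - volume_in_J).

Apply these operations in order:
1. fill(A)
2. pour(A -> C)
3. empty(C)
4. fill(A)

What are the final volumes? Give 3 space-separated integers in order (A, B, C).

Step 1: fill(A) -> (A=6 B=0 C=0)
Step 2: pour(A -> C) -> (A=0 B=0 C=6)
Step 3: empty(C) -> (A=0 B=0 C=0)
Step 4: fill(A) -> (A=6 B=0 C=0)

Answer: 6 0 0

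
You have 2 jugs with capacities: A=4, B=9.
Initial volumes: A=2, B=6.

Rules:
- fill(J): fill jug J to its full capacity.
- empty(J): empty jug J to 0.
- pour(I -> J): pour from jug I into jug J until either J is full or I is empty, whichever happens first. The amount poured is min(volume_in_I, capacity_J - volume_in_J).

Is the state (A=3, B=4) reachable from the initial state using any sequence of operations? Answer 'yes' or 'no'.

BFS explored all 27 reachable states.
Reachable set includes: (0,0), (0,1), (0,2), (0,3), (0,4), (0,5), (0,6), (0,7), (0,8), (0,9), (1,0), (1,9) ...
Target (A=3, B=4) not in reachable set → no.

Answer: no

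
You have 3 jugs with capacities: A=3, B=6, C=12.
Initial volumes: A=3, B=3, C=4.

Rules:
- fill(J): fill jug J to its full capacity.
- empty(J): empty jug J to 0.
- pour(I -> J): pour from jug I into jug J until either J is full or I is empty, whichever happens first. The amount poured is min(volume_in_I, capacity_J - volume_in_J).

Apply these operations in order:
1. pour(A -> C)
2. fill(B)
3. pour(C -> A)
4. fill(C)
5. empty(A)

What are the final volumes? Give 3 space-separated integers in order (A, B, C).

Answer: 0 6 12

Derivation:
Step 1: pour(A -> C) -> (A=0 B=3 C=7)
Step 2: fill(B) -> (A=0 B=6 C=7)
Step 3: pour(C -> A) -> (A=3 B=6 C=4)
Step 4: fill(C) -> (A=3 B=6 C=12)
Step 5: empty(A) -> (A=0 B=6 C=12)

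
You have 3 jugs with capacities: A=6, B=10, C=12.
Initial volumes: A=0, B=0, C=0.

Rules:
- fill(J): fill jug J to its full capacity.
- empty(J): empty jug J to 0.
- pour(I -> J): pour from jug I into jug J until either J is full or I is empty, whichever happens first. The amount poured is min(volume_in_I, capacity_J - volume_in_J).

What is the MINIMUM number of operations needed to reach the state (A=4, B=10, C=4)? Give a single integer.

Answer: 8

Derivation:
BFS from (A=0, B=0, C=0). One shortest path:
  1. fill(B) -> (A=0 B=10 C=0)
  2. pour(B -> C) -> (A=0 B=0 C=10)
  3. fill(B) -> (A=0 B=10 C=10)
  4. pour(B -> A) -> (A=6 B=4 C=10)
  5. pour(A -> C) -> (A=4 B=4 C=12)
  6. empty(C) -> (A=4 B=4 C=0)
  7. pour(B -> C) -> (A=4 B=0 C=4)
  8. fill(B) -> (A=4 B=10 C=4)
Reached target in 8 moves.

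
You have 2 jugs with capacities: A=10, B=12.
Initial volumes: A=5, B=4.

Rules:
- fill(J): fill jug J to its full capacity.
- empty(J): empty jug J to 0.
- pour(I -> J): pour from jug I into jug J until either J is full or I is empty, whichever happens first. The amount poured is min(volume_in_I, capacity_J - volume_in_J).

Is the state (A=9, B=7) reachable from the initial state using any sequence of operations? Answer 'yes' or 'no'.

Answer: no

Derivation:
BFS explored all 45 reachable states.
Reachable set includes: (0,0), (0,1), (0,2), (0,3), (0,4), (0,5), (0,6), (0,7), (0,8), (0,9), (0,10), (0,11) ...
Target (A=9, B=7) not in reachable set → no.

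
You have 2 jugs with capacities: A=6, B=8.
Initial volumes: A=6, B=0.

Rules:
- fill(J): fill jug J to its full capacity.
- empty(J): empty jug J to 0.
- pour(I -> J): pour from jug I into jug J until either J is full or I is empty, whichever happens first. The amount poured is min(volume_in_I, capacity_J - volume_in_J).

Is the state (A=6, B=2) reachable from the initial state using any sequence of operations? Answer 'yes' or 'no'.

Answer: yes

Derivation:
BFS from (A=6, B=0):
  1. empty(A) -> (A=0 B=0)
  2. fill(B) -> (A=0 B=8)
  3. pour(B -> A) -> (A=6 B=2)
Target reached → yes.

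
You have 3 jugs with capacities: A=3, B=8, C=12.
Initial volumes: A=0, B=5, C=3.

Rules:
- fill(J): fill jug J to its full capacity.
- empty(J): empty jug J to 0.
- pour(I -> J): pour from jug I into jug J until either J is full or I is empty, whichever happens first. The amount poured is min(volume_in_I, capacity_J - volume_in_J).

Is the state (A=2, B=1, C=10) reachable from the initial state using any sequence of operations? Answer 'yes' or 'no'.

BFS explored all 314 reachable states.
Reachable set includes: (0,0,0), (0,0,1), (0,0,2), (0,0,3), (0,0,4), (0,0,5), (0,0,6), (0,0,7), (0,0,8), (0,0,9), (0,0,10), (0,0,11) ...
Target (A=2, B=1, C=10) not in reachable set → no.

Answer: no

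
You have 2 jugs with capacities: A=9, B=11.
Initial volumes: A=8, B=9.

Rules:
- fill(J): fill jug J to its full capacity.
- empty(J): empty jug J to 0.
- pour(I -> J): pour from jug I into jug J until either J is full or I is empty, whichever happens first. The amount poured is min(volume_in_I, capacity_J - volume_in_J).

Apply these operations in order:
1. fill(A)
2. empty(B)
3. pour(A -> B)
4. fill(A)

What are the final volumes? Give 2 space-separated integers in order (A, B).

Step 1: fill(A) -> (A=9 B=9)
Step 2: empty(B) -> (A=9 B=0)
Step 3: pour(A -> B) -> (A=0 B=9)
Step 4: fill(A) -> (A=9 B=9)

Answer: 9 9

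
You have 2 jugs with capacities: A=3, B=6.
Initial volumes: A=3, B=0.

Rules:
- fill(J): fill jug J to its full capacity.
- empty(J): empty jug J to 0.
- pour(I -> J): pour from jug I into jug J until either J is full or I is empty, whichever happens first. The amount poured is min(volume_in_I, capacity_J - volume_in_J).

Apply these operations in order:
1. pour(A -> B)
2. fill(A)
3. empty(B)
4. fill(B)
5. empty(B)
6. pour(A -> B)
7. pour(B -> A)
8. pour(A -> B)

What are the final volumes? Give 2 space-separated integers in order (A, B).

Answer: 0 3

Derivation:
Step 1: pour(A -> B) -> (A=0 B=3)
Step 2: fill(A) -> (A=3 B=3)
Step 3: empty(B) -> (A=3 B=0)
Step 4: fill(B) -> (A=3 B=6)
Step 5: empty(B) -> (A=3 B=0)
Step 6: pour(A -> B) -> (A=0 B=3)
Step 7: pour(B -> A) -> (A=3 B=0)
Step 8: pour(A -> B) -> (A=0 B=3)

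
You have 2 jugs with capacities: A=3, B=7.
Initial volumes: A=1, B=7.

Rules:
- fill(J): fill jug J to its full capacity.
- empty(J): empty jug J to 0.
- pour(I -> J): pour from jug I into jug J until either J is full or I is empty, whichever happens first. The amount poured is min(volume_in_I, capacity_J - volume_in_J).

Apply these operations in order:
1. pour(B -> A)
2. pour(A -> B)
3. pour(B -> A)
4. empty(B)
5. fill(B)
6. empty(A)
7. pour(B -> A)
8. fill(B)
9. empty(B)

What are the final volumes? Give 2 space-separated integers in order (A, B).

Answer: 3 0

Derivation:
Step 1: pour(B -> A) -> (A=3 B=5)
Step 2: pour(A -> B) -> (A=1 B=7)
Step 3: pour(B -> A) -> (A=3 B=5)
Step 4: empty(B) -> (A=3 B=0)
Step 5: fill(B) -> (A=3 B=7)
Step 6: empty(A) -> (A=0 B=7)
Step 7: pour(B -> A) -> (A=3 B=4)
Step 8: fill(B) -> (A=3 B=7)
Step 9: empty(B) -> (A=3 B=0)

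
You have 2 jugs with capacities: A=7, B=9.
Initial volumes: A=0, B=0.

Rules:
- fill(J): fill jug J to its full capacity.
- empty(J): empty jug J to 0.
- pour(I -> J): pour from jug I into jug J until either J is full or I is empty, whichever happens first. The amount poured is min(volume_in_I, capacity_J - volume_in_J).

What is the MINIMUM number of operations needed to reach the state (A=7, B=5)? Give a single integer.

Answer: 7

Derivation:
BFS from (A=0, B=0). One shortest path:
  1. fill(A) -> (A=7 B=0)
  2. pour(A -> B) -> (A=0 B=7)
  3. fill(A) -> (A=7 B=7)
  4. pour(A -> B) -> (A=5 B=9)
  5. empty(B) -> (A=5 B=0)
  6. pour(A -> B) -> (A=0 B=5)
  7. fill(A) -> (A=7 B=5)
Reached target in 7 moves.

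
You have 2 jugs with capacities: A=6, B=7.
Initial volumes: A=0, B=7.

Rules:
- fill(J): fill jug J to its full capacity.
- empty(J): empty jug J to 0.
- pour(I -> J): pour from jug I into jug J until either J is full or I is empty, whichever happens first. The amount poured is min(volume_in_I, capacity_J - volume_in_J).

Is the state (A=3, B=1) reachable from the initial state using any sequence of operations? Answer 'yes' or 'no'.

Answer: no

Derivation:
BFS explored all 26 reachable states.
Reachable set includes: (0,0), (0,1), (0,2), (0,3), (0,4), (0,5), (0,6), (0,7), (1,0), (1,7), (2,0), (2,7) ...
Target (A=3, B=1) not in reachable set → no.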